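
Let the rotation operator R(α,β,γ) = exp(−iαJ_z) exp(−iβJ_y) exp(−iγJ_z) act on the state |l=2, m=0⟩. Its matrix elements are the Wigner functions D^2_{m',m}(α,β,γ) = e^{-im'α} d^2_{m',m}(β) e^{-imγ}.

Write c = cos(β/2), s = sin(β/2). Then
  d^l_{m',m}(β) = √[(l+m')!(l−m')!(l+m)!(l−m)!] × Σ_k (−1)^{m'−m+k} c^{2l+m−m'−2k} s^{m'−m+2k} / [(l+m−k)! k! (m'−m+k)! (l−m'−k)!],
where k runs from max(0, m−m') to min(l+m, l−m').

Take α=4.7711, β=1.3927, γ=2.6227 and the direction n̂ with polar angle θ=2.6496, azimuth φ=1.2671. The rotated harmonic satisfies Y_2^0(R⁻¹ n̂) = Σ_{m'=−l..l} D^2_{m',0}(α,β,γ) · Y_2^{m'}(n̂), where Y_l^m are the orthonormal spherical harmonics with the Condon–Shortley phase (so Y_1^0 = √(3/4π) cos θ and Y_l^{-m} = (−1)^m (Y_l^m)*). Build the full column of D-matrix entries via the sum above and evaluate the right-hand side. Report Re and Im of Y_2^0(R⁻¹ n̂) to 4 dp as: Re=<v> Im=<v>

Need the full column D^2_{m',0} for m'=−2..2 at α=4.7711, β=1.3927, γ=2.6227.
cos(β/2)=0.767188, sin(β/2)=0.641422
d^2_{-2,0}: single k=2 term ⇒ +0.593154;  D = -0.589069-0.069489i
d^2_{-1,0}: k∈[1..2] ⇒ +0.709456 -0.495917 = +0.213539;  D = +0.012530-0.213171i
d^2_{0,0}: k∈[0..2] ⇒ +0.346424 -0.968616 +0.169268 = -0.452923;  D = -0.452923+0.000000i
d^2_{1,0}: k∈[0..1] ⇒ -0.709456 +0.495917 = -0.213539;  D = -0.012530-0.213171i
d^2_{2,0}: single k=0 term ⇒ +0.593154;  D = -0.589069+0.069489i
Y_2^{m'}(θ=2.6496,φ=1.2671) and Σ D·Y over m':
  (-0.5891-0.0695i)·(-0.0708-0.0492i)  (+0.0125-0.2132i)·(-0.0962+0.3069i)  (-0.4529+0.0000i)·(+0.4196+0.0000i)  (-0.0125-0.2132i)·(+0.0962+0.3069i)  (-0.5891+0.0695i)·(-0.0708+0.0492i)
Y_2^0(R⁻¹ n̂) = +0.014930+0.000000i

Re=0.0149 Im=0.0000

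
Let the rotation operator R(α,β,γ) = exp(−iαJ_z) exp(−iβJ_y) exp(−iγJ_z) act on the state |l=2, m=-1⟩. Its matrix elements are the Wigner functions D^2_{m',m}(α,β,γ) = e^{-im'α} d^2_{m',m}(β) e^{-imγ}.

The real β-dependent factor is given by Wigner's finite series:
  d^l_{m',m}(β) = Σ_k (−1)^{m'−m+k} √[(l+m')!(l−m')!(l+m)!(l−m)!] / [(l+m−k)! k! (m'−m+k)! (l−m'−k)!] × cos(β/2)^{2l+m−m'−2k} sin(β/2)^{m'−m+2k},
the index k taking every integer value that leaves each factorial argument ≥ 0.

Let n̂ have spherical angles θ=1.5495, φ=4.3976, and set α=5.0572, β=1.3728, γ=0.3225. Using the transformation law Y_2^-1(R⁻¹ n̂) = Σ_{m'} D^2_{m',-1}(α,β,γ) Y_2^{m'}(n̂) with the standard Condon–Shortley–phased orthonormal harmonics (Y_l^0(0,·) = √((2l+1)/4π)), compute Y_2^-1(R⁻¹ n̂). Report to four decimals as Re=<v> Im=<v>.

Re=-0.0401 Im=0.3753

Need the full column D^2_{m',-1} for m'=−2..2 at α=5.0572, β=1.3728, γ=0.3225.
cos(β/2)=0.773533, sin(β/2)=0.633757
d^2_{-2,-1}: single k=1 term ⇒ +0.586662;  D = -0.310968-0.497465i
d^2_{-1,-1}: k∈[0..1] ⇒ +0.358026 -0.720980 = -0.362954;  D = -0.224624+0.285097i
d^2_{0,-1}: k∈[0..1] ⇒ -0.718512 +0.482305 = -0.236207;  D = -0.224029-0.074863i
d^2_{1,-1}: k∈[0..1] ⇒ +0.720980 -0.161321 = +0.559660;  D = +0.012486+0.559520i
d^2_{2,-1}: single k=0 term ⇒ -0.393800;  D = +0.367559-0.141347i
Y_2^{m'}(θ=1.5495,φ=4.3976) and Σ D·Y over m':
  (-0.3110-0.4975i)·(-0.3121-0.2273i)  (-0.2246+0.2851i)·(-0.0051+0.0156i)  (-0.2240-0.0749i)·(-0.3150+0.0000i)  (+0.0125+0.5595i)·(+0.0051+0.0156i)  (+0.3676-0.1413i)·(-0.3121+0.2273i)
Y_2^-1(R⁻¹ n̂) = -0.040060+0.375270i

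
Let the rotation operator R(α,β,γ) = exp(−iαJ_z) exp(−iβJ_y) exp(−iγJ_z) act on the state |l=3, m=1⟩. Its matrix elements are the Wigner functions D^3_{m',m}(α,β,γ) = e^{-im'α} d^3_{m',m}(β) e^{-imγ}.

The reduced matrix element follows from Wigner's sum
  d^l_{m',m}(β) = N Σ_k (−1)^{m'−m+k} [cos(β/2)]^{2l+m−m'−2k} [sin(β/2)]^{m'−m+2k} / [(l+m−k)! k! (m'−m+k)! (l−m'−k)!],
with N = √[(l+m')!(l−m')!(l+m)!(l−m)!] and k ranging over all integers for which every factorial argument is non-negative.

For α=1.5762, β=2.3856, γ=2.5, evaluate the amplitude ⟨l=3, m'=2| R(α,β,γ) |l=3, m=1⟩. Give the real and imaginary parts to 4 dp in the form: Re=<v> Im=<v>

Re=0.1899 Im=0.1387

D^3_{2,1}(1.5762,2.3856,2.5) = e^{-i·2·1.5762}·d^3_{2,1}(2.3856)·e^{-i·1·2.5}. Compute d first:
c=cos(2.3856/2)=0.369059, s=sin(2.3856/2)=0.929406; N=√[120·1·24·2]=75.894664
The bounds max(0,m−m')=0 and min(l+m,l−m')=1 give 2 terms
  k=0: (−1)^1·75.8947/(24)·0.3691^5·0.9294^1 = -0.020123
  k=1: (−1)^2·75.8947/(12)·0.3691^3·0.9294^3 = +0.255231
d^3_{2,1}(2.3856) = -0.020123 +0.255231 = +0.235109
Phases: e^{-i·(2)·1.5762}=-0.999942+0.010807i, e^{-i·(1)·2.5}=-0.801144-0.598472i ⇒ D=+0.189865+0.138662i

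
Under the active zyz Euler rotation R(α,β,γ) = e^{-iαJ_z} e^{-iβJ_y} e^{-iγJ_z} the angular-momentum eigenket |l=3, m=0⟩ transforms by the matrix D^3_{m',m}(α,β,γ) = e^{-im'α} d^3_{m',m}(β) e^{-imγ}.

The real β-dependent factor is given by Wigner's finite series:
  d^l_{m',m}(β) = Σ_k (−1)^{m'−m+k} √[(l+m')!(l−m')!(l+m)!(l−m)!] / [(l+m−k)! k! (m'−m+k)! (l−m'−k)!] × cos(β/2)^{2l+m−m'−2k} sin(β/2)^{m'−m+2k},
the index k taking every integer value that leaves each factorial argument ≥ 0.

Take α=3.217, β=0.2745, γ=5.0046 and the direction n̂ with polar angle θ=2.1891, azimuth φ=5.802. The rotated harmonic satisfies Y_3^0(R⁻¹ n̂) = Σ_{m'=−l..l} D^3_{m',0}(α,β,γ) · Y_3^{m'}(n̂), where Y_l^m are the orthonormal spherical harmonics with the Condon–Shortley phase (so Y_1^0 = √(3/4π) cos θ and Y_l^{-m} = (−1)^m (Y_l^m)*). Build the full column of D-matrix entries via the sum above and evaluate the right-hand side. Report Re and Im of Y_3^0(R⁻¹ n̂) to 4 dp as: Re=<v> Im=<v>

Need the full column D^3_{m',0} for m'=−3..3 at α=3.217, β=0.2745, γ=5.0046.
cos(β/2)=0.990596, sin(β/2)=0.136819
d^3_{-3,0}: single k=3 term ⇒ +0.011134;  D = -0.010850-0.002497i
d^3_{-2,0}: k∈[2..3] ⇒ +0.098729 -0.001883 = +0.096845;  D = +0.095746+0.014550i
d^3_{-1,0}: k∈[1..3] ⇒ +0.452086 -0.025873 +0.000165 = +0.426378;  D = -0.425166-0.032122i
d^3_{0,0}: k∈[0..3] ⇒ +0.944886 -0.162228 +0.003095 -0.000007 = +0.785747;  D = +0.785747+0.000000i
d^3_{1,0}: k∈[0..2] ⇒ -0.452086 +0.025873 -0.000165 = -0.426378;  D = +0.425166-0.032122i
d^3_{2,0}: k∈[0..1] ⇒ +0.098729 -0.001883 = +0.096845;  D = +0.095746-0.014550i
d^3_{3,0}: single k=0 term ⇒ -0.011134;  D = +0.010850-0.002497i
Y_3^{m'}(θ=2.1891,φ=5.802) and Σ D·Y over m':
  (-0.0109-0.0025i)·(+0.0286+0.2239i)  (+0.0957+0.0146i)·(-0.2248-0.3228i)  (-0.4252-0.0321i)·(+0.1587+0.0829i)  (+0.7857+0.0000i)·(+0.2855+0.0000i)  (+0.4252-0.0321i)·(-0.1587+0.0829i)  (+0.0957-0.0146i)·(-0.2248+0.3228i)  (+0.0109-0.0025i)·(-0.0286+0.2239i)
Y_3^0(R⁻¹ n̂) = +0.061537-0.000000i

Re=0.0615 Im=0.0000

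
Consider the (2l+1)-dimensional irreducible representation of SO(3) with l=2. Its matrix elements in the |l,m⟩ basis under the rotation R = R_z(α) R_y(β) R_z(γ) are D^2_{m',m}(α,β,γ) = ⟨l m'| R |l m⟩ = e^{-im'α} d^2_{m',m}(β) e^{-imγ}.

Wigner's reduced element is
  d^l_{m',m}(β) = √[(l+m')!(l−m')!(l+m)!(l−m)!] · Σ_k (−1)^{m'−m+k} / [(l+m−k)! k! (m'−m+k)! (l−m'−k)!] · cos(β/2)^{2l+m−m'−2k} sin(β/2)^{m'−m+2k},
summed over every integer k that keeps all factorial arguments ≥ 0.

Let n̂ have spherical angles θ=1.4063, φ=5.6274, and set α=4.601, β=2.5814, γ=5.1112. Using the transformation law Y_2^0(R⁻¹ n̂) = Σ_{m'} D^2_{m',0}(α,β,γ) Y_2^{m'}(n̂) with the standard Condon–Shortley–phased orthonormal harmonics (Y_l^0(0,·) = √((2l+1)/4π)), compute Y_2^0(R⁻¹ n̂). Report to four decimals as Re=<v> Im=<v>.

Need the full column D^2_{m',0} for m'=−2..2 at α=4.601, β=2.5814, γ=5.1112.
cos(β/2)=0.276448, sin(β/2)=0.961029
d^2_{-2,0}: single k=2 term ⇒ +0.172892;  D = -0.168620+0.038199i
d^2_{-1,0}: k∈[1..2] ⇒ +0.049734 -0.601033 = -0.551299;  D = +0.061282+0.547883i
d^2_{0,0}: k∈[0..2] ⇒ +0.005841 -0.282332 +0.852993 = +0.576502;  D = +0.576502+0.000000i
d^2_{1,0}: k∈[0..1] ⇒ -0.049734 +0.601033 = +0.551299;  D = -0.061282+0.547883i
d^2_{2,0}: single k=0 term ⇒ +0.172892;  D = -0.168620-0.038199i
Y_2^{m'}(θ=1.4063,φ=5.6274) and Σ D·Y over m':
  (-0.1686+0.0382i)·(+0.0964+0.3634i)  (+0.0613+0.5479i)·(+0.0989+0.0761i)  (+0.5765+0.0000i)·(-0.2900+0.0000i)  (-0.0613+0.5479i)·(-0.0989+0.0761i)  (-0.1686-0.0382i)·(+0.0964-0.3634i)
Y_2^0(R⁻¹ n̂) = -0.298719+0.000000i

Re=-0.2987 Im=0.0000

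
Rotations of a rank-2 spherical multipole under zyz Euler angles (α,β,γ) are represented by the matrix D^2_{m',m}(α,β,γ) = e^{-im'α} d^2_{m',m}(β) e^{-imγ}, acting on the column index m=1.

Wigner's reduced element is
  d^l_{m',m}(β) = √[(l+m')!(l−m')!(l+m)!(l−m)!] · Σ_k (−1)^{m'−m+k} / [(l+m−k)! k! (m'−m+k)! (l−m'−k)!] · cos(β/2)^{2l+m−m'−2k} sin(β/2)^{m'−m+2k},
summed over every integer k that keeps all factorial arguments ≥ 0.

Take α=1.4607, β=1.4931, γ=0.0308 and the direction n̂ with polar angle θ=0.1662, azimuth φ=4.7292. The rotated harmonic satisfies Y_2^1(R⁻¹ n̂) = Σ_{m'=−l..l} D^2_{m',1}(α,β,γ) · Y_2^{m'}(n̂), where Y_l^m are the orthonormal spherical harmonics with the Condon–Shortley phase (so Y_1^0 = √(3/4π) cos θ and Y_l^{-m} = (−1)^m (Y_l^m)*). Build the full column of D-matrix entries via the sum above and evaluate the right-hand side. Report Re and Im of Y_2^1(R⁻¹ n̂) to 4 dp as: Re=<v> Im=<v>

Re=-0.0670 Im=0.0007

Need the full column D^2_{m',1} for m'=−2..2 at α=1.4607, β=1.4931, γ=0.0308.
cos(β/2)=0.734036, sin(β/2)=0.679110
d^2_{-2,1}: single k=3 term ⇒ +0.459800;  D = -0.445392+0.114198i
d^2_{-1,1}: k∈[2..3] ⇒ +0.745482 -0.212697 = +0.532785;  D = +0.074819+0.527505i
d^2_{0,1}: k∈[1..2] ⇒ +0.657913 -0.563137 = +0.094776;  D = +0.094731-0.002919i
d^2_{1,1}: k∈[0..1] ⇒ +0.290315 -0.745482 = -0.455166;  D = -0.036055+0.453736i
d^2_{2,1}: single k=0 term ⇒ -0.537184;  D = +0.527578+0.101131i
Y_2^{m'}(θ=0.1662,φ=4.7292) and Σ D·Y over m':
  (-0.4454+0.1142i)·(-0.0106+0.0004i)  (+0.0748+0.5275i)·(+0.0021+0.1260i)  (+0.0947-0.0029i)·(+0.6049+0.0000i)  (-0.0361+0.4537i)·(-0.0021+0.1260i)  (+0.5276+0.1011i)·(-0.0106-0.0004i)
Y_2^1(R⁻¹ n̂) = -0.067001+0.000655i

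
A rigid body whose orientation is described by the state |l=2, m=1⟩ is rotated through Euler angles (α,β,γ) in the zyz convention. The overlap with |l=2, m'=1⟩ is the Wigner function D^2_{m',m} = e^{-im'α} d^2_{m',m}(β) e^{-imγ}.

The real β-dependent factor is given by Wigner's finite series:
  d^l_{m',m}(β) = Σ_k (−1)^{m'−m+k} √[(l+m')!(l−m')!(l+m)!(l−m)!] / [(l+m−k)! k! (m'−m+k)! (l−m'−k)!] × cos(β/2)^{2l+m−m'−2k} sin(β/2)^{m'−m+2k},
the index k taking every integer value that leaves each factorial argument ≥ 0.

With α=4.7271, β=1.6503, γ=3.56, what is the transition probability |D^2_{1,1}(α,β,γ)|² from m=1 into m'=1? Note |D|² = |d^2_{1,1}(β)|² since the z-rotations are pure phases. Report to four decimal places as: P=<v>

P=0.2845

First d^2_{1,1}(β=1.6503), then the phase factors e^{-i(1)α} and e^{-i(1)γ}:
With c≡cos(β/2)=0.678447 and s≡sin(β/2)=0.734650, N=[6·1·6·1]^{1/2}=6.000000
The bounds max(0,m−m')=0 and min(l+m,l−m')=1 give 2 terms
  k=0: (−1)^0·6.0000/(6)·0.6784^4·0.7346^0 = +0.211867
  k=1: (−1)^1·6.0000/(2)·0.6784^2·0.7346^2 = -0.745269
d^2_{1,1}(1.6503) = +0.211867 -0.745269 = -0.533402
|D^2_{1,1}|² = |d^2_{1,1}(β)|² = (-0.533402)² = 0.284518 (the z-rotation phases have unit modulus)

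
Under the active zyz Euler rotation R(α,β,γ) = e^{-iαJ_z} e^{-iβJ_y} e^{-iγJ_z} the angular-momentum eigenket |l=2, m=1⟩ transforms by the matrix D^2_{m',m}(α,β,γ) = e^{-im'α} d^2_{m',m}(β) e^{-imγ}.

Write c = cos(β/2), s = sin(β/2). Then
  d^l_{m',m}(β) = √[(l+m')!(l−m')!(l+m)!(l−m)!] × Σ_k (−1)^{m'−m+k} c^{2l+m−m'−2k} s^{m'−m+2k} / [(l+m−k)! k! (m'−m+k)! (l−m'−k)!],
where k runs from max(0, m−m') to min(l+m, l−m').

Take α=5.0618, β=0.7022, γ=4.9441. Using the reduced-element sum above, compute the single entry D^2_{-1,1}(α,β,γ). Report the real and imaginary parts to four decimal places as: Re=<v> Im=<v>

Re=0.2968 Im=0.0351

Split into d^2_{-1,1}(β=0.7022) × two z-phases.
With c≡cos(β/2)=0.938995 and s≡sin(β/2)=0.343931, N=[1·6·6·1]^{1/2}=6.000000
k: max(0,(1)−(-1))=2 … min(2+(1),2−(-1))=3
  k=2: (−1)^0·6.0000/(2)·0.9390^2·0.3439^2 = +0.312889
  k=3: (−1)^1·6.0000/(6)·0.9390^0·0.3439^4 = -0.013992
d^2_{-1,1}(0.7022) = +0.312889 -0.013992 = +0.298897
Phases: e^{-i·(-1)·5.0618}=+0.342344-0.939575i, e^{-i·(1)·4.9441}=+0.229643+0.973275i ⇒ D=+0.296829+0.035099i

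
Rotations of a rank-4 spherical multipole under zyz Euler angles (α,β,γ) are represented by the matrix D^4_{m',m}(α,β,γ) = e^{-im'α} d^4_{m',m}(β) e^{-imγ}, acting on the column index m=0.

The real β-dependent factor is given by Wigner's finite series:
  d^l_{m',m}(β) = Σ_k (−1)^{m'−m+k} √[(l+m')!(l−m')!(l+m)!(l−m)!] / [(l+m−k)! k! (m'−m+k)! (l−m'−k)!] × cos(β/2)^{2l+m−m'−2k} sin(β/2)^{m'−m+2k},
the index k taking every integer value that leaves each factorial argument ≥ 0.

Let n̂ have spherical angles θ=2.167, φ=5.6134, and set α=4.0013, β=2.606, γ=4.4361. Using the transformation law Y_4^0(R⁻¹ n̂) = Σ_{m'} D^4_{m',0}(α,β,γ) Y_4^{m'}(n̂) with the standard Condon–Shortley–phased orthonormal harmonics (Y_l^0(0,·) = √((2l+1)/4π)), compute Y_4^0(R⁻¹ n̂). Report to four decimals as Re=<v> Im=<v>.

Re=-0.1964 Im=0.0000

Need the full column D^4_{m',0} for m'=−4..4 at α=4.0013, β=2.606, γ=4.4361.
cos(β/2)=0.264607, sin(β/2)=0.964356
d^4_{-4,0}: single k=4 term ⇒ +0.035474;  D = -0.033918-0.010389i
d^4_{-3,0}: k∈[3..4] ⇒ +0.013765 -0.182833 = -0.169068;  D = -0.143022+0.090160i
d^4_{-2,0}: k∈[2..4] ⇒ +0.003028 -0.107262 +0.534256 = +0.430022;  D = -0.063674+0.425282i
d^4_{-1,0}: k∈[1..4] ⇒ +0.000392 -0.031217 +0.414627 -0.917866 = -0.534063;  D = +0.348561+0.404634i
d^4_{0,0}: k∈[0..4] ⇒ +0.000024 -0.005107 +0.152636 -0.901048 +0.747998 = -0.005497;  D = -0.005497+0.000000i
d^4_{1,0}: k∈[0..3] ⇒ -0.000392 +0.031217 -0.414627 +0.917866 = +0.534063;  D = -0.348561+0.404634i
d^4_{2,0}: k∈[0..2] ⇒ +0.003028 -0.107262 +0.534256 = +0.430022;  D = -0.063674-0.425282i
d^4_{3,0}: k∈[0..1] ⇒ -0.013765 +0.182833 = +0.169068;  D = +0.143022+0.090160i
d^4_{4,0}: single k=0 term ⇒ +0.035474;  D = -0.033918+0.010389i
Y_4^{m'}(θ=2.167,φ=5.6134) and Σ D·Y over m':
  (-0.0339-0.0104i)·(-0.1857+0.0926i)  (-0.1430+0.0902i)·(+0.1691-0.3605i)  (-0.0637+0.4253i)·(+0.0634+0.2691i)  (+0.3486+0.4046i)·(+0.1366+0.1082i)  (-0.0055+0.0000i)·(-0.3152+0.0000i)  (-0.3486+0.4046i)·(-0.1366+0.1082i)  (-0.0637-0.4253i)·(+0.0634-0.2691i)  (+0.1430+0.0902i)·(-0.1691-0.3605i)  (-0.0339+0.0104i)·(-0.1857-0.0926i)
Y_4^0(R⁻¹ n̂) = -0.196384+0.000000i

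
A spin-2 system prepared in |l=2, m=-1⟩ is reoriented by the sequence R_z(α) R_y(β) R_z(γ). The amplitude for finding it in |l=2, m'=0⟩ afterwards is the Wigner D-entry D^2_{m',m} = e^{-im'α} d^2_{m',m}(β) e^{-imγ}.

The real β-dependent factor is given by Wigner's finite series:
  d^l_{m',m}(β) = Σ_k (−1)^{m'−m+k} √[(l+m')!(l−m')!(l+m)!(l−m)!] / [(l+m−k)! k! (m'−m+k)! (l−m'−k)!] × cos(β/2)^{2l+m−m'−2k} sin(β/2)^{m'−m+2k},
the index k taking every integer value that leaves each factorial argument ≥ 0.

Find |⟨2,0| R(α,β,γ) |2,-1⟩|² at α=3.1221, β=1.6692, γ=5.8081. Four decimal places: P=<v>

First d^2_{0,-1}(β=1.6692), then the phase factors e^{-i(0)α} and e^{-i(-1)γ}:
With c≡cos(β/2)=0.671474 and s≡sin(β/2)=0.741028, N=[2·2·1·6]^{1/2}=4.898979
k∈{0,1} keeps every argument non-negative
  k=0: (−1)^1·4.8990/(2)·0.6715^3·0.7410^1 = -0.549538
  k=1: (−1)^2·4.8990/(2)·0.6715^1·0.7410^3 = +0.669281
d^2_{0,-1}(1.6692) = -0.549538 +0.669281 = +0.119743
|D^2_{0,-1}|² = |d^2_{0,-1}(β)|² = (+0.119743)² = 0.014338 (the z-rotation phases have unit modulus)

P=0.0143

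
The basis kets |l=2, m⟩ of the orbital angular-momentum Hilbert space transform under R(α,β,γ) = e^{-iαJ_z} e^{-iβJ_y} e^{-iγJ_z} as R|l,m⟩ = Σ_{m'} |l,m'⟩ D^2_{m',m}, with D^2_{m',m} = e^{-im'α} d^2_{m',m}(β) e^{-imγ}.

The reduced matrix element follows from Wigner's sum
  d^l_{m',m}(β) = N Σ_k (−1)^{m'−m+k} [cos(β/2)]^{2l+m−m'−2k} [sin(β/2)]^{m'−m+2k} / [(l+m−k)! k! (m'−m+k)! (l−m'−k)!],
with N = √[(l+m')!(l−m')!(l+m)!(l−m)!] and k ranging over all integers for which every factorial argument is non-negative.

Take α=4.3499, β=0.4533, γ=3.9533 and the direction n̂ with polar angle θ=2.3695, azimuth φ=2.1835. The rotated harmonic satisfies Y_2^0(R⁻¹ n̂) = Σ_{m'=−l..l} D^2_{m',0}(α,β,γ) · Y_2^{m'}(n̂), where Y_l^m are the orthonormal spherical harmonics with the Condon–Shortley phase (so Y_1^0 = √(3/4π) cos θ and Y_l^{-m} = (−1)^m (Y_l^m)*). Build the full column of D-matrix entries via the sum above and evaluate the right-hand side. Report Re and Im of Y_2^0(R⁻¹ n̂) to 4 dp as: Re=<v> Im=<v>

Need the full column D^2_{m',0} for m'=−2..2 at α=4.3499, β=0.4533, γ=3.9533.
cos(β/2)=0.974425, sin(β/2)=0.224714
d^2_{-2,0}: single k=2 term ⇒ +0.117445;  D = -0.087909+0.077880i
d^2_{-1,0}: k∈[1..2] ⇒ +0.509274 -0.027084 = +0.482190;  D = -0.170986-0.450856i
d^2_{0,0}: k∈[0..2] ⇒ +0.901557 -0.191787 +0.002550 = +0.712320;  D = +0.712320+0.000000i
d^2_{1,0}: k∈[0..1] ⇒ -0.509274 +0.027084 = -0.482190;  D = +0.170986-0.450856i
d^2_{2,0}: single k=0 term ⇒ +0.117445;  D = -0.087909-0.077880i
Y_2^{m'}(θ=2.3695,φ=2.1835) and Σ D·Y over m':
  (-0.0879+0.0779i)·(-0.0636+0.1769i)  (-0.1710-0.4509i)·(+0.2221+0.3159i)  (+0.7123+0.0000i)·(+0.1703+0.0000i)  (+0.1710-0.4509i)·(-0.2221+0.3159i)  (-0.0879-0.0779i)·(-0.0636-0.1769i)
Y_2^0(R⁻¹ n̂) = +0.313844-0.000000i

Re=0.3138 Im=0.0000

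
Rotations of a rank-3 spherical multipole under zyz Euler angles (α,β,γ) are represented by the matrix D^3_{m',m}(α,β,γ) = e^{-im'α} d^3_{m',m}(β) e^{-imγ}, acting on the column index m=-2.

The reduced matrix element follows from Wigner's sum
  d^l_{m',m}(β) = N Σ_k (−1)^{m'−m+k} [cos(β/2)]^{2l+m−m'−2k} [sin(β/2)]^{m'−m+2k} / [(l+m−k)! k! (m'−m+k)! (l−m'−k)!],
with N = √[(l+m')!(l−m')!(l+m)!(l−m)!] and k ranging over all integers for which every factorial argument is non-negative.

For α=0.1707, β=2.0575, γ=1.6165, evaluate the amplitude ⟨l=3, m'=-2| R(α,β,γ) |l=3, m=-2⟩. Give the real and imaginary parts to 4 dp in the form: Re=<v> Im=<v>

Re=0.2188 Im=0.1011

First d^3_{-2,-2}(β=2.0575), then the phase factors e^{-i(-2)α} and e^{-i(-2)γ}:
c=cos(2.0575/2)=0.515890, s=sin(2.0575/2)=0.856655; N=√[1·120·1·120]=120.000000
Admissible k: 0..1 (factorial args all ≥0)
  k=0: (−1)^0·120.0000/(120)·0.5159^6·0.8567^0 = +0.018851
  k=1: (−1)^1·120.0000/(24)·0.5159^4·0.8567^2 = -0.259902
d^3_{-2,-2}(2.0575) = +0.018851 -0.259902 = -0.241051
Phases: e^{-i·(-2)·0.1707}=+0.942287+0.334807i, e^{-i·(-2)·1.6165}=-0.995825-0.091280i ⇒ D=+0.218824+0.101102i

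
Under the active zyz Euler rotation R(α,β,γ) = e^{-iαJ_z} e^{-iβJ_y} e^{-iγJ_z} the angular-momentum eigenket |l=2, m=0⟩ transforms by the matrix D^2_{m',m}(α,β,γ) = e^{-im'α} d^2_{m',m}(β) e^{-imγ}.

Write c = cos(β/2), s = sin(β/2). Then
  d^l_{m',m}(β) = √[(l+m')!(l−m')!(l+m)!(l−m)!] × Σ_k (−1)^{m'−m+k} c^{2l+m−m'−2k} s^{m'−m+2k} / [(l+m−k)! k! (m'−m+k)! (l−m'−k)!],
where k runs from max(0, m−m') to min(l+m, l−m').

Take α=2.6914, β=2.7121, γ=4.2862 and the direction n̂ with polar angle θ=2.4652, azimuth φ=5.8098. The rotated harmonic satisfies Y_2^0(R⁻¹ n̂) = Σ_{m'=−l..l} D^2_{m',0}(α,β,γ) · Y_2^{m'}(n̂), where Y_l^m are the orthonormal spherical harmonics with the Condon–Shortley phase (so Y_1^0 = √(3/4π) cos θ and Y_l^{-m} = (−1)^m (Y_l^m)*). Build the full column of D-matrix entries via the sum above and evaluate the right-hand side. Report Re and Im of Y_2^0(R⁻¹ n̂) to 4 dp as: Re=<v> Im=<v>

Need the full column D^2_{m',0} for m'=−2..2 at α=2.6914, β=2.7121, γ=4.2862.
cos(β/2)=0.213100, sin(β/2)=0.977030
d^2_{-2,0}: single k=2 term ⇒ +0.106184;  D = +0.065973-0.083202i
d^2_{-1,0}: k∈[1..2] ⇒ +0.023160 -0.486836 = -0.463676;  D = +0.417477-0.201764i
d^2_{0,0}: k∈[0..2] ⇒ +0.002062 -0.173397 +0.911239 = +0.739905;  D = +0.739905+0.000000i
d^2_{1,0}: k∈[0..1] ⇒ -0.023160 +0.486836 = +0.463676;  D = -0.417477-0.201764i
d^2_{2,0}: single k=0 term ⇒ +0.106184;  D = +0.065973+0.083202i
Y_2^{m'}(θ=2.4652,φ=5.8098) and Σ D·Y over m':
  (+0.0660-0.0832i)·(+0.0884+0.1228i)  (+0.4175-0.2018i)·(-0.3357-0.1719i)  (+0.7399+0.0000i)·(+0.2600+0.0000i)  (-0.4175-0.2018i)·(+0.3357-0.1719i)  (+0.0660+0.0832i)·(+0.0884-0.1228i)
Y_2^0(R⁻¹ n̂) = -0.125140+0.000000i

Re=-0.1251 Im=0.0000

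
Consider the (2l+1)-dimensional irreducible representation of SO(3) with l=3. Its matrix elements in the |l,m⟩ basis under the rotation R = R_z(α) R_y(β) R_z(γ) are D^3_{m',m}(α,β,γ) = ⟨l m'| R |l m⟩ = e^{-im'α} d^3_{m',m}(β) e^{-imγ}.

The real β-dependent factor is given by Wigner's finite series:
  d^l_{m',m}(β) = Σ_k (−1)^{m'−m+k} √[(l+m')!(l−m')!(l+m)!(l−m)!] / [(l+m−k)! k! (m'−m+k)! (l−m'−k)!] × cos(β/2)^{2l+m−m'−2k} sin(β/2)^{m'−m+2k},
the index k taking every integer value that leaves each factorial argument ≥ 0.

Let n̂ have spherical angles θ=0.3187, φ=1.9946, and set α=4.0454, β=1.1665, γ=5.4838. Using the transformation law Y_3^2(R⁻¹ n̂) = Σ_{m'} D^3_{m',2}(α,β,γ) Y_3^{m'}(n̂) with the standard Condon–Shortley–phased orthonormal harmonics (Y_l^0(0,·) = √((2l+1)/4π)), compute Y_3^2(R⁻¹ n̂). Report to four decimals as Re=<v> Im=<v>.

Re=-0.1324 Im=0.1900

Need the full column D^3_{m',2} for m'=−3..3 at α=4.0454, β=1.1665, γ=5.4838.
cos(β/2)=0.834677, sin(β/2)=0.550740
d^3_{-3,2}: single k=5 term ⇒ +0.103592;  D = +0.040550+0.095326i
d^3_{-2,2}: k∈[4..5] ⇒ +0.320473 -0.027905 = +0.292569;  D = -0.282372-0.076568i
d^3_{-1,2}: k∈[3..4] ⇒ +0.614362 -0.133736 = +0.480626;  D = +0.385790-0.286647i
d^3_{0,2}: k∈[2..3] ⇒ +0.806357 -0.351061 = +0.455296;  D = -0.012735+0.455118i
d^3_{1,2}: k∈[1..2] ⇒ +0.705568 -0.614362 = +0.091206;  D = -0.070053-0.058404i
d^3_{2,2}: k∈[0..1] ⇒ +0.338151 -0.736100 = -0.397948;  D = -0.389301+0.082506i
d^3_{3,2}: single k=0 term ⇒ -0.546531;  D = +0.241722-0.490169i
Y_3^{m'}(θ=0.3187,φ=1.9946) and Σ D·Y over m':
  (+0.0406+0.0953i)·(+0.0123+0.0038i)  (-0.2824-0.0766i)·(-0.0631+0.0714i)  (+0.3858-0.2866i)·(-0.1461-0.3239i)  (-0.0127+0.4551i)·(+0.5348+0.0000i)  (-0.0701-0.0584i)·(+0.1461-0.3239i)  (-0.3893+0.0825i)·(-0.0631-0.0714i)  (+0.2417-0.4902i)·(-0.0123+0.0038i)
Y_3^2(R⁻¹ n̂) = -0.132443+0.189996i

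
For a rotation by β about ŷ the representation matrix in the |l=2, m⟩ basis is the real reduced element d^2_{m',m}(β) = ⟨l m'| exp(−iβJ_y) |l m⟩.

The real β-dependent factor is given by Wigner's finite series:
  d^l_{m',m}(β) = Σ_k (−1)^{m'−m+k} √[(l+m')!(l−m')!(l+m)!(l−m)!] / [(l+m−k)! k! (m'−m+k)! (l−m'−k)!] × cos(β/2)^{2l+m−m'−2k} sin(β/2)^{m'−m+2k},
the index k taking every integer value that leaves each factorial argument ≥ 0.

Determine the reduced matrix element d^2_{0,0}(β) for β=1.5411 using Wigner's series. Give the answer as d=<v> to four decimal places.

d^2_{0,0}(β=1.5411) via Wigner's sum:
c=cos(1.5411/2)=0.717528, s=sin(1.5411/2)=0.696530; N=√[2·2·2·2]=4.000000
k∈{0,1,2} keeps every argument non-negative
  k=0: (−1)^0·4.0000/(4)·0.7175^4·0.6965^0 = +0.265066
  k=1: (−1)^1·4.0000/(1)·0.7175^2·0.6965^2 = -0.999118
  k=2: (−1)^2·4.0000/(4)·0.7175^0·0.6965^4 = +0.235374
d^2_{0,0}(1.5411) = +0.265066 -0.999118 +0.235374 = -0.498678

d=-0.4987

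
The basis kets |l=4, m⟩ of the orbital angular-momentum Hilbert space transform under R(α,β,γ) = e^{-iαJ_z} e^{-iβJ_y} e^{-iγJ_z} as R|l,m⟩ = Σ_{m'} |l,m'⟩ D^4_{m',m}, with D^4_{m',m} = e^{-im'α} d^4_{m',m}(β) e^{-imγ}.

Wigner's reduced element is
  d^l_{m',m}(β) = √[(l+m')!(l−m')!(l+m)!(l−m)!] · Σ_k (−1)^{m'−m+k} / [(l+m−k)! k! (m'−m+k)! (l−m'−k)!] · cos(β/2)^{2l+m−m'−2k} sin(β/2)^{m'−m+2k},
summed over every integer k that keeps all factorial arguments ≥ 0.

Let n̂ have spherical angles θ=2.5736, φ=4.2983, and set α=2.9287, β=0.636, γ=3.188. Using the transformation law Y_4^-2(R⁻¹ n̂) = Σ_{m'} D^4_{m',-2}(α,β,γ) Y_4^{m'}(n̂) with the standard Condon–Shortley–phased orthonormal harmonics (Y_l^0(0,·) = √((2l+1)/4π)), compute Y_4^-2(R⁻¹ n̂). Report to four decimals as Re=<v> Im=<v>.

Re=0.0681 Im=-0.3351

Need the full column D^4_{m',-2} for m'=−4..4 at α=2.9287, β=0.636, γ=3.188.
cos(β/2)=0.949863, sin(β/2)=0.312667
d^4_{-4,-2}: single k=2 term ⇒ +0.379935;  D = +0.275716-0.261403i
d^4_{-3,-2}: k∈[1..2] ⇒ +0.816155 -0.265300 = +0.550854;  D = -0.470804+0.285979i
d^4_{-2,-2}: k∈[0..2] ⇒ +0.662653 -0.861612 +0.116698 = -0.082260;  D = -0.077741+0.026887i
d^4_{-1,-2}: k∈[0..2] ⇒ -0.925432 +0.501370 -0.036217 = -0.460279;  D = +0.456965-0.055137i
d^4_{0,-2}: k∈[0..2] ⇒ +0.681164 -0.196818 +0.007997 = +0.492343;  D = +0.490224+0.045631i
d^4_{1,-2}: k∈[0..2] ⇒ -0.334247 +0.054325 -0.001177 = -0.281099;  D = +0.268065+0.084602i
d^4_{2,-2}: k∈[0..2] ⇒ +0.116698 -0.010116 +0.000091 = +0.106674;  D = +0.092648+0.052875i
d^4_{3,-2}: k∈[0..1] ⇒ -0.028746 +0.001038 = -0.027708;  D = +0.020620+0.018508i
d^4_{4,-2}: single k=0 term ⇒ +0.004461;  D = +0.002615+0.003614i
Y_4^{m'}(θ=2.5736,φ=4.2983) and Σ D·Y over m':
  (+0.2757-0.2614i)·(-0.0032+0.0369i)  (-0.4708+0.2860i)·(-0.1555+0.0530i)  (-0.0777+0.0269i)·(-0.2602-0.2834i)  (+0.4570-0.0551i)·(+0.1704-0.3878i)  (+0.4902+0.0456i)·(-0.0682+0.0000i)  (+0.2681+0.0846i)·(-0.1704-0.3878i)  (+0.0926+0.0529i)·(-0.2602+0.2834i)  (+0.0206+0.0185i)·(+0.1555+0.0530i)  (+0.0026+0.0036i)·(-0.0032-0.0369i)
Y_4^-2(R⁻¹ n̂) = +0.068130-0.335063i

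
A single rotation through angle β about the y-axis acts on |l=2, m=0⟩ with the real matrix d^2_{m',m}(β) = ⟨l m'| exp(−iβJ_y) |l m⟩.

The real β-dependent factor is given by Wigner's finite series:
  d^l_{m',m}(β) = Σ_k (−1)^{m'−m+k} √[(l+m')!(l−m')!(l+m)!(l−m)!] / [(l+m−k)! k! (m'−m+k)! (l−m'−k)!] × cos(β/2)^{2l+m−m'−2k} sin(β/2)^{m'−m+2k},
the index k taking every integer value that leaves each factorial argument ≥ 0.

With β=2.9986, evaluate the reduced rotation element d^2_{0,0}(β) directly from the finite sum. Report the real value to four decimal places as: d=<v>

d=0.9695

d^2_{0,0}(β=2.9986) via Wigner's sum:
Half-angle: c=0.071435, s=0.997445. N=√(2·2·2·2)=4.000000
The bounds max(0,m−m')=0 and min(l+m,l−m')=2 give 3 terms
  k=0: (−1)^0·4.0000/(4)·0.0714^4·0.9974^0 = +0.000026
  k=1: (−1)^1·4.0000/(1)·0.0714^2·0.9974^2 = -0.020308
  k=2: (−1)^2·4.0000/(4)·0.0714^0·0.9974^4 = +0.989820
d^2_{0,0}(2.9986) = +0.000026 -0.020308 +0.989820 = +0.969538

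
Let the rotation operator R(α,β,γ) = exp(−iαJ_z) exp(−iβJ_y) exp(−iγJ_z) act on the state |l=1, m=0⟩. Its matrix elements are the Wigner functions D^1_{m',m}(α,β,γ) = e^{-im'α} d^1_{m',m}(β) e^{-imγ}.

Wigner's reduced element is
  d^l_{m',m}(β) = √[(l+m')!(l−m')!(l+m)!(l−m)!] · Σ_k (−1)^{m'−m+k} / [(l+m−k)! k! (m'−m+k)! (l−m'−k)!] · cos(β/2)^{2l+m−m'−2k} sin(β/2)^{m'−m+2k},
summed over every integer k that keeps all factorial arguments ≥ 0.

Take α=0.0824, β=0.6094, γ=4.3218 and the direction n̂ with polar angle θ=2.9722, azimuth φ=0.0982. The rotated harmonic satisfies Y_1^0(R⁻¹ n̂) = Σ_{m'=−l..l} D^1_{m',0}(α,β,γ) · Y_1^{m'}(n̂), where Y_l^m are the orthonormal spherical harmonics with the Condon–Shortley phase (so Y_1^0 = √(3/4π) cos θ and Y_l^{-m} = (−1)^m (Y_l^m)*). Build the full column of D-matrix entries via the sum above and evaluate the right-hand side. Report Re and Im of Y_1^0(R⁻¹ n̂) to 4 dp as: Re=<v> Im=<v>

Need the full column D^1_{m',0} for m'=−1..1 at α=0.0824, β=0.6094, γ=4.3218.
cos(β/2)=0.953937, sin(β/2)=0.300007
d^1_{-1,0}: single k=1 term ⇒ +0.404731;  D = +0.403357+0.033312i
d^1_{0,0}: k∈[0..1] ⇒ +0.909996 -0.090004 = +0.819992;  D = +0.819992+0.000000i
d^1_{1,0}: single k=0 term ⇒ -0.404731;  D = -0.403357+0.033312i
Y_1^{m'}(θ=2.9722,φ=0.0982) and Σ D·Y over m':
  (+0.4034+0.0333i)·(+0.0580-0.0057i)  (+0.8200+0.0000i)·(-0.4816+0.0000i)  (-0.4034+0.0333i)·(-0.0580-0.0057i)
Y_1^0(R⁻¹ n̂) = -0.347775+0.000000i

Re=-0.3478 Im=0.0000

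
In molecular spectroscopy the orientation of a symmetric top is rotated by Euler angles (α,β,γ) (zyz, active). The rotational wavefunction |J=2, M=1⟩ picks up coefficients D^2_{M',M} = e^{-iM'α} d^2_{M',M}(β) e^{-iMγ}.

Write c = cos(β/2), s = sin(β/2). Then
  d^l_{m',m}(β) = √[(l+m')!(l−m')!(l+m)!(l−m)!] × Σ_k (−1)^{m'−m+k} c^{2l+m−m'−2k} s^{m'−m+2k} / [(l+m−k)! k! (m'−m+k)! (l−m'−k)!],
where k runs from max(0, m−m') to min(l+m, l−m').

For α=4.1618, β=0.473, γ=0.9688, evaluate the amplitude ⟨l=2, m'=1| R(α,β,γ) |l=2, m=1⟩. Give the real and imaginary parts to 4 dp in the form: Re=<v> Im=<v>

Re=0.2995 Im=0.6740

D^2_{1,1}(4.1618,0.473,0.9688) = e^{-i·1·4.1618}·d^2_{1,1}(0.473)·e^{-i·1·0.9688}. Compute d first:
c=cos(0.473/2)=0.972164, s=sin(0.473/2)=0.234301; N=√[6·1·6·1]=6.000000
k: max(0,(1)−(1))=0 … min(2+(1),2−(1))=1
  k=0: (−1)^0·6.0000/(6)·0.9722^4·0.2343^0 = +0.893219
  k=1: (−1)^1·6.0000/(2)·0.9722^2·0.2343^2 = -0.155650
d^2_{1,1}(0.473) = +0.893219 -0.155650 = +0.737569
Phases: e^{-i·(1)·4.1618}=-0.523189+0.852217i, e^{-i·(1)·0.9688}=+0.566289-0.824207i ⇒ D=+0.299546+0.674003i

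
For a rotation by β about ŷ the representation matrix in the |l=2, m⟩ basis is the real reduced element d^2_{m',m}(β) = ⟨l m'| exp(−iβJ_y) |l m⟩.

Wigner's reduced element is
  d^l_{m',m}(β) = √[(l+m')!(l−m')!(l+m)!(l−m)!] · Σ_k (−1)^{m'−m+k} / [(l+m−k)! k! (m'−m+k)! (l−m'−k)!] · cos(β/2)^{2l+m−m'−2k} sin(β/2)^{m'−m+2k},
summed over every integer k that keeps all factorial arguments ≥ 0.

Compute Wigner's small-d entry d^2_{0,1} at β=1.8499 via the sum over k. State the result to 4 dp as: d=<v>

d^2_{0,1}(β=1.8499) via Wigner's sum:
Half-angle: c=0.601875, s=0.798591. N=√(2·2·6·1)=4.898979
Admissible k: 1..2 (factorial args all ≥0)
  k=1: (−1)^0·4.8990/(2)·0.6019^3·0.7986^1 = +0.426499
  k=2: (−1)^1·4.8990/(2)·0.6019^1·0.7986^3 = -0.750852
d^2_{0,1}(1.8499) = +0.426499 -0.750852 = -0.324353

d=-0.3244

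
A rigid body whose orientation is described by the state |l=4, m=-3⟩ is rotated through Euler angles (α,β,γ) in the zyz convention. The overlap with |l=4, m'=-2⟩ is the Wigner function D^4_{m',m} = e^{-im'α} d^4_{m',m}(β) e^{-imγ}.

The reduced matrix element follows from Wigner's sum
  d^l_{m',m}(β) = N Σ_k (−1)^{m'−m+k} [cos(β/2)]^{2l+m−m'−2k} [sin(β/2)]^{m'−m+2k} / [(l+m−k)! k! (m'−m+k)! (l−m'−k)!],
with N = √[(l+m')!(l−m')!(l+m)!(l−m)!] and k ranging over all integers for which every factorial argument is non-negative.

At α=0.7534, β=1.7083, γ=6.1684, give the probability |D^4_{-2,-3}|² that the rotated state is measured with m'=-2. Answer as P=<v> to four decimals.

P=0.1932

Split into d^4_{-2,-3}(β=1.7083) × two z-phases.
With c≡cos(β/2)=0.656860 and s≡sin(β/2)=0.754013, N=[2·720·1·5040]^{1/2}=2693.993318
k∈{0,1} keeps every argument non-negative
  k=0: (−1)^1·2693.9933/(720)·0.6569^7·0.7540^1 = -0.148851
  k=1: (−1)^2·2693.9933/(240)·0.6569^5·0.7540^3 = +0.588416
d^4_{-2,-3}(1.7083) = -0.148851 +0.588416 = +0.439565
|D^4_{-2,-3}|² = |d^4_{-2,-3}(β)|² = (+0.439565)² = 0.193218 (the z-rotation phases have unit modulus)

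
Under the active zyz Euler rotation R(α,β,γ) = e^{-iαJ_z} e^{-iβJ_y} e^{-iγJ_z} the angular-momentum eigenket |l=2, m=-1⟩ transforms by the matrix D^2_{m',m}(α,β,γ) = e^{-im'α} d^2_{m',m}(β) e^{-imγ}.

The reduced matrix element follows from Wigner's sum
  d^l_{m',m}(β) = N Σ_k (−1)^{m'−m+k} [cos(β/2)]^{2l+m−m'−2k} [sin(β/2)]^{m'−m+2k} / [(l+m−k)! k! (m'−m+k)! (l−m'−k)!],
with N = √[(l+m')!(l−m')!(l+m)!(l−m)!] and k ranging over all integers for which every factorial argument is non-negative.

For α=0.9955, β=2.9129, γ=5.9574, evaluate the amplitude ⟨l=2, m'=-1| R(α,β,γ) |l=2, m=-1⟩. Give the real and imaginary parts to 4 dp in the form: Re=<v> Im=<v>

Split into d^2_{-1,-1}(β=2.9129) × two z-phases.
Half-angle: c=0.114097, s=0.993470. N=√(1·6·1·6)=6.000000
k: max(0,(-1)−(-1))=0 … min(2+(-1),2−(-1))=1
  k=0: (−1)^0·6.0000/(6)·0.1141^4·0.9935^0 = +0.000169
  k=1: (−1)^1·6.0000/(2)·0.1141^2·0.9935^2 = -0.038546
d^2_{-1,-1}(2.9129) = +0.000169 -0.038546 = -0.038377
Phases: e^{-i·(-1)·0.9955}=+0.544083+0.839031i, e^{-i·(-1)·5.9574}=+0.947400-0.320053i ⇒ D=-0.030087-0.023823i

Re=-0.0301 Im=-0.0238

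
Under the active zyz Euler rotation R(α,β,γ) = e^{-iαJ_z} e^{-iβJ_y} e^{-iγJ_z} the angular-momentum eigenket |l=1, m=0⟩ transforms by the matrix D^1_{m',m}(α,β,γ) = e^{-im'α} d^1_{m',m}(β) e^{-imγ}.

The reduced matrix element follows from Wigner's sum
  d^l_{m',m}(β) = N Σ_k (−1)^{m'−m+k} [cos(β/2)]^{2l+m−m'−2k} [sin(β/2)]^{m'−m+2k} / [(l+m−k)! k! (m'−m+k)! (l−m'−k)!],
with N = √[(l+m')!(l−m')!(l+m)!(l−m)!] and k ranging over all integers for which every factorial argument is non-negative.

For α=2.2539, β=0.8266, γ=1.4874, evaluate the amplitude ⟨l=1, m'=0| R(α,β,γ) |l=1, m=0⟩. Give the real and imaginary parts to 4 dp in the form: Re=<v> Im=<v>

D^1_{0,0}(2.2539,0.8266,1.4874) = e^{-i·0·2.2539}·d^1_{0,0}(0.8266)·e^{-i·0·1.4874}. Compute d first:
c=cos(0.8266/2)=0.915800, s=sin(0.8266/2)=0.401634; N=√[1·1·1·1]=1.000000
k: max(0,(0)−(0))=0 … min(1+(0),1−(0))=1
  k=0: (−1)^0·1.0000/(1)·0.9158^2·0.4016^0 = +0.838690
  k=1: (−1)^1·1.0000/(1)·0.9158^0·0.4016^2 = -0.161310
d^1_{0,0}(0.8266) = +0.838690 -0.161310 = +0.677381
D = (+1.000000+0.000000i)·(+0.677381)·(+1.000000+0.000000i) = +0.677381+0.000000i

Re=0.6774 Im=0.0000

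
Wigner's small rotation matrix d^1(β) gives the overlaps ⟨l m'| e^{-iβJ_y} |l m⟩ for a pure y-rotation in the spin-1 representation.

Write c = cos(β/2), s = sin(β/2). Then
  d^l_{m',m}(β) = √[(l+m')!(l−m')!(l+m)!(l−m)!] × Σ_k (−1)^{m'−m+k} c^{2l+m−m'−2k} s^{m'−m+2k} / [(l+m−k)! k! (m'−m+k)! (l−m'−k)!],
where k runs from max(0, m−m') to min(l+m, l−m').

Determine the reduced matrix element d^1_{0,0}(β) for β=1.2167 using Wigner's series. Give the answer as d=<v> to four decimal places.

d^1_{0,0}(β=1.2167) via Wigner's sum:
With c≡cos(β/2)=0.820592 and s≡sin(β/2)=0.571514, N=[1·1·1·1]^{1/2}=1.000000
The bounds max(0,m−m')=0 and min(l+m,l−m')=1 give 2 terms
  k=0: (−1)^0·1.0000/(1)·0.8206^2·0.5715^0 = +0.673371
  k=1: (−1)^1·1.0000/(1)·0.8206^0·0.5715^2 = -0.326629
d^1_{0,0}(1.2167) = +0.673371 -0.326629 = +0.346743

d=0.3467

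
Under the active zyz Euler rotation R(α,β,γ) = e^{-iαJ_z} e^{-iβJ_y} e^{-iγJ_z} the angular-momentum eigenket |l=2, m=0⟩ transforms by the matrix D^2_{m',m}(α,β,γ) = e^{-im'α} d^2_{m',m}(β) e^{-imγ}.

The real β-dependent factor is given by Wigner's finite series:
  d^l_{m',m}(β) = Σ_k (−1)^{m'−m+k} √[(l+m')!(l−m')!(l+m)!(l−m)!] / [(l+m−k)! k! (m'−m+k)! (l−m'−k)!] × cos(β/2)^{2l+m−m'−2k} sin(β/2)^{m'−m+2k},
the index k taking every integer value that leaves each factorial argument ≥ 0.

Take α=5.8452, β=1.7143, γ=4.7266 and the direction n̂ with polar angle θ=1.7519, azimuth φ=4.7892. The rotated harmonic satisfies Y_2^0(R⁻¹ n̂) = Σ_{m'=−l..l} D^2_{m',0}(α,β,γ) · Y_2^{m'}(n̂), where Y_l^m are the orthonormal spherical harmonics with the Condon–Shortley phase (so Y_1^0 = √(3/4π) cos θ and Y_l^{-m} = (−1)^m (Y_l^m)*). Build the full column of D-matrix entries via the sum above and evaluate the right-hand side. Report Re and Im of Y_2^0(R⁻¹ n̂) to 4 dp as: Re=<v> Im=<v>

Re=-0.0740 Im=0.0000

Need the full column D^2_{m',0} for m'=−2..2 at α=5.8452, β=1.7143, γ=4.7266.
cos(β/2)=0.654595, sin(β/2)=0.755980
d^2_{-2,0}: single k=2 term ⇒ +0.599848;  D = +0.384054-0.460782i
d^2_{-1,0}: k∈[1..2] ⇒ +0.519402 -0.692754 = -0.173352;  D = -0.156989+0.073521i
d^2_{0,0}: k∈[0..2] ⇒ +0.183607 -0.979548 +0.326619 = -0.469322;  D = -0.469322+0.000000i
d^2_{1,0}: k∈[0..1] ⇒ -0.519402 +0.692754 = +0.173352;  D = +0.156989+0.073521i
d^2_{2,0}: single k=0 term ⇒ +0.599848;  D = +0.384054+0.460782i
Y_2^{m'}(θ=1.7519,φ=4.7892) and Σ D·Y over m':
  (+0.3841-0.4608i)·(-0.3693+0.0572i)  (-0.1570+0.0735i)·(-0.0105-0.1365i)  (-0.4693+0.0000i)·(-0.2847+0.0000i)  (+0.1570+0.0735i)·(+0.0105-0.1365i)  (+0.3841+0.4608i)·(-0.3693-0.0572i)
Y_2^0(R⁻¹ n̂) = -0.074011+0.000000i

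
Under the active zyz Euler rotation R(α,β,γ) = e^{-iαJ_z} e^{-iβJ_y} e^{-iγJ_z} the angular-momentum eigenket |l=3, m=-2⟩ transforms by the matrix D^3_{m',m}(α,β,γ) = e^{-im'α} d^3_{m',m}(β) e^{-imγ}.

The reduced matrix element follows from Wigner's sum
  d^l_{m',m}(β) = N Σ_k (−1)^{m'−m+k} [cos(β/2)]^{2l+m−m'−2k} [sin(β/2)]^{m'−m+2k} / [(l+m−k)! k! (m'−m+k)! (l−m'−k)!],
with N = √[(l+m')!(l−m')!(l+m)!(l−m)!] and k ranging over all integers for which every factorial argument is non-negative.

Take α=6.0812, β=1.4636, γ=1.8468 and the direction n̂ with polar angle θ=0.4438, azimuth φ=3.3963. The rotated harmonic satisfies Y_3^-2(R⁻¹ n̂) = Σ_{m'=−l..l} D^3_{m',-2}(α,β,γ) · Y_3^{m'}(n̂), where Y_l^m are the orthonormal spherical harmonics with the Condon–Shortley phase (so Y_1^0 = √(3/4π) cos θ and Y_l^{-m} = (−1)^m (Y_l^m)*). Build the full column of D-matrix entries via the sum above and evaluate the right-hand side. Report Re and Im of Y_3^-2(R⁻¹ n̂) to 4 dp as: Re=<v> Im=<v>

Need the full column D^3_{m',-2} for m'=−3..3 at α=6.0812, β=1.4636, γ=1.8468.
cos(β/2)=0.743973, sin(β/2)=0.668210
d^3_{-3,-2}: single k=1 term ⇒ +0.373056;  D = -0.372513+0.020116i
d^3_{-2,-2}: k∈[0..1] ⇒ +0.169567 -0.683950 = -0.514382;  D = +0.508756+0.075870i
d^3_{-1,-2}: k∈[0..1] ⇒ -0.481613 +0.777034 = +0.295421;  D = -0.277508-0.101305i
d^3_{0,-2}: k∈[0..1] ⇒ +0.749229 -0.604403 = +0.144827;  D = -0.123316-0.075947i
d^3_{1,-2}: k∈[0..1] ⇒ -0.777034 +0.313416 = -0.463617;  D = +0.337959+0.317372i
d^3_{2,-2}: k∈[0..1] ⇒ +0.551742 -0.089018 = +0.462724;  D = -0.266904-0.377989i
d^3_{3,-2}: single k=0 term ⇒ -0.242771;  D = +0.097401+0.222375i
Y_3^{m'}(θ=0.4438,φ=3.3963) and Σ D·Y over m':
  (-0.3725+0.0201i)·(-0.0238+0.0229i)  (+0.5088+0.0759i)·(+0.1486-0.0830i)  (-0.2775-0.1013i)·(-0.4134+0.1076i)  (-0.1233-0.0759i)·(+0.3634+0.0000i)  (+0.3380+0.3174i)·(+0.4134+0.1076i)  (-0.2669-0.3780i)·(+0.1486+0.0830i)  (+0.0974+0.2224i)·(+0.0238+0.0229i)
Y_3^-2(R⁻¹ n̂) = +0.265604+0.041263i

Re=0.2656 Im=0.0413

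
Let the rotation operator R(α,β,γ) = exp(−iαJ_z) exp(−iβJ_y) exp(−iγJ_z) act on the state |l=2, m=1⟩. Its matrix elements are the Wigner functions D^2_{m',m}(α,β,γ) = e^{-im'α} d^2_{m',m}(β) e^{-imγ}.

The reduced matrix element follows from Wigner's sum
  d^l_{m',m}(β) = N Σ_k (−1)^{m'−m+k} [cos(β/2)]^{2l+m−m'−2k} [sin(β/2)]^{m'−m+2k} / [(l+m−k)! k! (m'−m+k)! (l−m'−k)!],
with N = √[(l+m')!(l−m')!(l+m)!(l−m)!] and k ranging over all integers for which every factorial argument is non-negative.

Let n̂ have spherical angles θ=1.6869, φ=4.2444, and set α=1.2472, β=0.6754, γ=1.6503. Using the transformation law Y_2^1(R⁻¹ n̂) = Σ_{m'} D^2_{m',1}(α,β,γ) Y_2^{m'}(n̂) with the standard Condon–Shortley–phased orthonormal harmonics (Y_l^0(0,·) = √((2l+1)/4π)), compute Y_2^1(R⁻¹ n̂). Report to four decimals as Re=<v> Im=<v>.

Need the full column D^2_{m',1} for m'=−2..2 at α=1.2472, β=0.6754, γ=1.6503.
cos(β/2)=0.943519, sin(β/2)=0.331318
d^2_{-2,1}: single k=3 term ⇒ +0.068630;  D = +0.045598+0.051292i
d^2_{-1,1}: k∈[2..3] ⇒ +0.293165 -0.012050 = +0.281115;  D = +0.258584-0.110274i
d^2_{0,1}: k∈[1..2] ⇒ +0.681668 -0.084055 = +0.597613;  D = -0.047462-0.595725i
d^2_{1,1}: k∈[0..1] ⇒ +0.792507 -0.293165 = +0.499341;  D = -0.484540-0.120679i
d^2_{2,1}: single k=0 term ⇒ -0.556579;  D = +0.299264-0.469278i
Y_2^{m'}(θ=1.6869,φ=4.2444) and Σ D·Y over m':
  (+0.0456+0.0513i)·(-0.2260-0.3068i)  (+0.2586-0.1103i)·(+0.0401-0.0793i)  (-0.0475-0.5957i)·(-0.3027+0.0000i)  (-0.4845-0.1207i)·(-0.0401-0.0793i)  (+0.2993-0.4693i)·(-0.2260+0.3068i)
Y_2^1(R⁻¹ n̂) = +0.107639+0.370966i

Re=0.1076 Im=0.3710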